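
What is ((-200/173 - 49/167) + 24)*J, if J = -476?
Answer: -310117332/28891 ≈ -10734.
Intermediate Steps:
((-200/173 - 49/167) + 24)*J = ((-200/173 - 49/167) + 24)*(-476) = (-41877/28891 + 24)*(-476) = (651507/28891)*(-476) = -310117332/28891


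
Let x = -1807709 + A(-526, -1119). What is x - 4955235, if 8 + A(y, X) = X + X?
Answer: -6765190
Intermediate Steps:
A(y, X) = -8 + 2*X (A(y, X) = -8 + (X + X) = -8 + 2*X)
x = -1809955 (x = -1807709 + (-8 + 2*(-1119)) = -1807709 + (-8 - 2238) = -1807709 - 2246 = -1809955)
x - 4955235 = -1809955 - 4955235 = -6765190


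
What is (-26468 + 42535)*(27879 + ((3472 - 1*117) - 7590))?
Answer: 379888148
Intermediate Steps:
(-26468 + 42535)*(27879 + ((3472 - 1*117) - 7590)) = 16067*(27879 + ((3472 - 117) - 7590)) = 16067*(27879 + (3355 - 7590)) = 16067*(27879 - 4235) = 16067*23644 = 379888148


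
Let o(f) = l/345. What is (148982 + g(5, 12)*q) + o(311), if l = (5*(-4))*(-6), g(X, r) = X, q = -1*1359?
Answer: 3270309/23 ≈ 1.4219e+5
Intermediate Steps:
q = -1359
l = 120 (l = -20*(-6) = 120)
o(f) = 8/23 (o(f) = 120/345 = 120*(1/345) = 8/23)
(148982 + g(5, 12)*q) + o(311) = (148982 + 5*(-1359)) + 8/23 = (148982 - 6795) + 8/23 = 142187 + 8/23 = 3270309/23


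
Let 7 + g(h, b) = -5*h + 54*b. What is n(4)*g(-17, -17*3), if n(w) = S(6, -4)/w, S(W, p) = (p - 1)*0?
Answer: 0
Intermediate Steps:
S(W, p) = 0 (S(W, p) = (-1 + p)*0 = 0)
g(h, b) = -7 - 5*h + 54*b (g(h, b) = -7 + (-5*h + 54*b) = -7 - 5*h + 54*b)
n(w) = 0 (n(w) = 0/w = 0)
n(4)*g(-17, -17*3) = 0*(-7 - 5*(-17) + 54*(-17*3)) = 0*(-7 + 85 + 54*(-51)) = 0*(-7 + 85 - 2754) = 0*(-2676) = 0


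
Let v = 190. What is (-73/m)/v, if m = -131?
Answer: 73/24890 ≈ 0.0029329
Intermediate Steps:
(-73/m)/v = -73/(-131)/190 = -73*(-1/131)*(1/190) = (73/131)*(1/190) = 73/24890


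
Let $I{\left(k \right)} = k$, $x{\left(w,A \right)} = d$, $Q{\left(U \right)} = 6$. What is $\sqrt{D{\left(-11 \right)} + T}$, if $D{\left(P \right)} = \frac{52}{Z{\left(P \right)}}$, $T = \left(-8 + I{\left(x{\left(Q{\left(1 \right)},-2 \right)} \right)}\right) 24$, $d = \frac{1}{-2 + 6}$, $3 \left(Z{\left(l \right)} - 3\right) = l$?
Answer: $2 i \sqrt{66} \approx 16.248 i$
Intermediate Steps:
$Z{\left(l \right)} = 3 + \frac{l}{3}$
$d = \frac{1}{4} \approx 0.25$
$x{\left(w,A \right)} = \frac{1}{4}$
$T = -186$ ($T = \left(-8 + \frac{1}{4}\right) 24 = \left(- \frac{31}{4}\right) 24 = -186$)
$D{\left(P \right)} = \frac{52}{3 + \frac{P}{3}}$
$\sqrt{D{\left(-11 \right)} + T} = \sqrt{\frac{156}{9 - 11} - 186} = \sqrt{\frac{156}{-2} - 186} = \sqrt{156 \left(- \frac{1}{2}\right) - 186} = \sqrt{-78 - 186} = \sqrt{-264} = 2 i \sqrt{66}$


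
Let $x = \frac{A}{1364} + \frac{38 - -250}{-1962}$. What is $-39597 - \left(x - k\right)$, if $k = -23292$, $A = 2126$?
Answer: $- \frac{4675147437}{74338} \approx -62890.0$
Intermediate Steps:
$x = \frac{104955}{74338}$ ($x = \frac{2126}{1364} + \frac{38 - -250}{-1962} = 2126 \cdot \frac{1}{1364} + \left(38 + 250\right) \left(- \frac{1}{1962}\right) = \frac{1063}{682} + 288 \left(- \frac{1}{1962}\right) = \frac{1063}{682} - \frac{16}{109} = \frac{104955}{74338} \approx 1.4119$)
$-39597 - \left(x - k\right) = -39597 - \left(\frac{104955}{74338} - -23292\right) = -39597 - \left(\frac{104955}{74338} + 23292\right) = -39597 - \frac{1731585651}{74338} = - \frac{4675147437}{74338}$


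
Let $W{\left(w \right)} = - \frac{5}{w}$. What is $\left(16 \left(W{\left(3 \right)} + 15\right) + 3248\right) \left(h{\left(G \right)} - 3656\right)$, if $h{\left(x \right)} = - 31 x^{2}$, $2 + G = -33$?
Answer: $-144098768$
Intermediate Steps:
$G = -35$ ($G = -2 - 33 = -35$)
$\left(16 \left(W{\left(3 \right)} + 15\right) + 3248\right) \left(h{\left(G \right)} - 3656\right) = \left(16 \left(- \frac{5}{3} + 15\right) + 3248\right) \left(- 31 \left(-35\right)^{2} - 3656\right) = \left(16 \left(\left(-5\right) \frac{1}{3} + 15\right) + 3248\right) \left(\left(-31\right) 1225 - 3656\right) = \left(16 \left(- \frac{5}{3} + 15\right) + 3248\right) \left(-37975 - 3656\right) = \left(16 \cdot \frac{40}{3} + 3248\right) \left(-41631\right) = \left(\frac{640}{3} + 3248\right) \left(-41631\right) = \frac{10384}{3} \left(-41631\right) = -144098768$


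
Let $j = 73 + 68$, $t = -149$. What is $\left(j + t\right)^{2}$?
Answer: $64$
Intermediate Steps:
$j = 141$
$\left(j + t\right)^{2} = \left(141 - 149\right)^{2} = \left(-8\right)^{2} = 64$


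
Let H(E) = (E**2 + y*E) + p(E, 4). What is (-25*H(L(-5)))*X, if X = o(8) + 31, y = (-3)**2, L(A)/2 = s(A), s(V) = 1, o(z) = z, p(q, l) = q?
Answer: -23400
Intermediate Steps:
L(A) = 2 (L(A) = 2*1 = 2)
y = 9
X = 39 (X = 8 + 31 = 39)
H(E) = E**2 + 10*E (H(E) = (E**2 + 9*E) + E = E**2 + 10*E)
(-25*H(L(-5)))*X = -50*(10 + 2)*39 = -50*12*39 = -25*24*39 = -600*39 = -23400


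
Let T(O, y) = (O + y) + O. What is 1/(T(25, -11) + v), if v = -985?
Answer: -1/946 ≈ -0.0010571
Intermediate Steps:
T(O, y) = y + 2*O
1/(T(25, -11) + v) = 1/((-11 + 2*25) - 985) = 1/((-11 + 50) - 985) = 1/(39 - 985) = 1/(-946) = -1/946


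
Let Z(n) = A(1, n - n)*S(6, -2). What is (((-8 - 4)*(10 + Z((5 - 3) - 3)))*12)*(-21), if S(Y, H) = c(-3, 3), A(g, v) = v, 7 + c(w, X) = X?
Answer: 30240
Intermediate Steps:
c(w, X) = -7 + X
S(Y, H) = -4 (S(Y, H) = -7 + 3 = -4)
Z(n) = 0 (Z(n) = (n - n)*(-4) = 0*(-4) = 0)
(((-8 - 4)*(10 + Z((5 - 3) - 3)))*12)*(-21) = (((-8 - 4)*(10 + 0))*12)*(-21) = (-12*10*12)*(-21) = -120*12*(-21) = -1440*(-21) = 30240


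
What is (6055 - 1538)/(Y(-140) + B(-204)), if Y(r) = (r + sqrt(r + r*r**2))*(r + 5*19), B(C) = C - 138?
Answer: 1495127/310687848 + 22585*I*sqrt(686035)/310687848 ≈ 0.0048123 + 0.06021*I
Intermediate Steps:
B(C) = -138 + C
Y(r) = (95 + r)*(r + sqrt(r + r**3)) (Y(r) = (r + sqrt(r + r**3))*(r + 95) = (r + sqrt(r + r**3))*(95 + r) = (95 + r)*(r + sqrt(r + r**3)))
(6055 - 1538)/(Y(-140) + B(-204)) = (6055 - 1538)/(((-140)**2 + 95*(-140) + 95*sqrt(-140 + (-140)**3) - 140*sqrt(-140 + (-140)**3)) + (-138 - 204)) = 4517/((19600 - 13300 + 95*sqrt(-140 - 2744000) - 140*sqrt(-140 - 2744000)) - 342) = 4517/((19600 - 13300 + 95*sqrt(-2744140) - 280*I*sqrt(686035)) - 342) = 4517/((19600 - 13300 + 95*(2*I*sqrt(686035)) - 280*I*sqrt(686035)) - 342) = 4517/((19600 - 13300 + 190*I*sqrt(686035) - 280*I*sqrt(686035)) - 342) = 4517/((6300 - 90*I*sqrt(686035)) - 342) = 4517/(5958 - 90*I*sqrt(686035))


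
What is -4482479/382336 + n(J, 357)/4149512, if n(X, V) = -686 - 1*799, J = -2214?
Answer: -2325083521151/198313477504 ≈ -11.724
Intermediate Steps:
n(X, V) = -1485 (n(X, V) = -686 - 799 = -1485)
-4482479/382336 + n(J, 357)/4149512 = -4482479/382336 - 1485/4149512 = -2325083521151/198313477504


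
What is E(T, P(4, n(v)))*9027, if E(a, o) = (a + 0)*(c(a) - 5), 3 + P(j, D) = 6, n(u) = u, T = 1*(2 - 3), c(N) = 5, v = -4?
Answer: 0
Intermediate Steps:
T = -1 (T = 1*(-1) = -1)
P(j, D) = 3 (P(j, D) = -3 + 6 = 3)
E(a, o) = 0 (E(a, o) = (a + 0)*(5 - 5) = a*0 = 0)
E(T, P(4, n(v)))*9027 = 0*9027 = 0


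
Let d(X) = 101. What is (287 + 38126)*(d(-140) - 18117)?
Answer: -692048608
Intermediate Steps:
(287 + 38126)*(d(-140) - 18117) = (287 + 38126)*(101 - 18117) = 38413*(-18016) = -692048608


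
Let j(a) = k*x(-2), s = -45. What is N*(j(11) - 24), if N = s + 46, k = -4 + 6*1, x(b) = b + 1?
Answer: -26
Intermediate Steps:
x(b) = 1 + b
k = 2 (k = -4 + 6 = 2)
j(a) = -2 (j(a) = 2*(1 - 2) = 2*(-1) = -2)
N = 1 (N = -45 + 46 = 1)
N*(j(11) - 24) = 1*(-2 - 24) = 1*(-26) = -26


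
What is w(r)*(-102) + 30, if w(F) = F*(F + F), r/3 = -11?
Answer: -222126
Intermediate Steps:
r = -33 (r = 3*(-11) = -33)
w(F) = 2*F² (w(F) = F*(2*F) = 2*F²)
w(r)*(-102) + 30 = (2*(-33)²)*(-102) + 30 = (2*1089)*(-102) + 30 = 2178*(-102) + 30 = -222156 + 30 = -222126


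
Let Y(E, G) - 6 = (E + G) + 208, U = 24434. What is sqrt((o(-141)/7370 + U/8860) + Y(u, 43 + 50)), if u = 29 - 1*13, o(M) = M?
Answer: sqrt(868063983068590)/1632455 ≈ 18.048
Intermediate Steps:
u = 16 (u = 29 - 13 = 16)
Y(E, G) = 214 + E + G (Y(E, G) = 6 + ((E + G) + 208) = 6 + (208 + E + G) = 214 + E + G)
sqrt((o(-141)/7370 + U/8860) + Y(u, 43 + 50)) = sqrt((-141/7370 + 24434/8860) + (214 + 16 + (43 + 50))) = sqrt((-141*1/7370 + 24434*(1/8860)) + (214 + 16 + 93)) = sqrt((-141/7370 + 12217/4430) + 323) = sqrt(4470733/1632455 + 323) = sqrt(531753698/1632455) = sqrt(868063983068590)/1632455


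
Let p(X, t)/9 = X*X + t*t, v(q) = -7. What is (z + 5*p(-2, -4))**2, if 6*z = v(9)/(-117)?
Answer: 399180085249/492804 ≈ 8.1002e+5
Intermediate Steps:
p(X, t) = 9*X**2 + 9*t**2 (p(X, t) = 9*(X*X + t*t) = 9*(X**2 + t**2) = 9*X**2 + 9*t**2)
z = 7/702 (z = (-7/(-117))/6 = (-7*(-1/117))/6 = (1/6)*(7/117) = 7/702 ≈ 0.0099715)
(z + 5*p(-2, -4))**2 = (7/702 + 5*(9*(-2)**2 + 9*(-4)**2))**2 = (7/702 + 5*(9*4 + 9*16))**2 = (7/702 + 5*(36 + 144))**2 = (7/702 + 5*180)**2 = (7/702 + 900)**2 = (631807/702)**2 = 399180085249/492804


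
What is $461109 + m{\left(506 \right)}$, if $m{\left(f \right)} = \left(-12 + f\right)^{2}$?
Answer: $705145$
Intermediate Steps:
$461109 + m{\left(506 \right)} = 461109 + \left(-12 + 506\right)^{2} = 461109 + 494^{2} = 461109 + 244036 = 705145$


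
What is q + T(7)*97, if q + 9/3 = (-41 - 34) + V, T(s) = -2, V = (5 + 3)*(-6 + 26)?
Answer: -112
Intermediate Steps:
V = 160 (V = 8*20 = 160)
q = 82 (q = -3 + ((-41 - 34) + 160) = -3 + (-75 + 160) = -3 + 85 = 82)
q + T(7)*97 = 82 - 2*97 = 82 - 194 = -112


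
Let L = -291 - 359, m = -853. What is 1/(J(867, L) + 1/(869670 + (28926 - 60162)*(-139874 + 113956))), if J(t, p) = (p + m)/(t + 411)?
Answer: -28770773289/33836050241 ≈ -0.85030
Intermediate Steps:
L = -650
J(t, p) = (-853 + p)/(411 + t) (J(t, p) = (p - 853)/(t + 411) = (-853 + p)/(411 + t))
1/(J(867, L) + 1/(869670 + (28926 - 60162)*(-139874 + 113956))) = 1/((-853 - 650)/(411 + 867) + 1/(869670 + (28926 - 60162)*(-139874 + 113956))) = 1/(-1503/1278 + 1/(869670 - 31236*(-25918))) = 1/((1/1278)*(-1503) + 1/(869670 + 809574648)) = 1/(-167/142 + 1/810444318) = 1/(-33836050241/28770773289) = -28770773289/33836050241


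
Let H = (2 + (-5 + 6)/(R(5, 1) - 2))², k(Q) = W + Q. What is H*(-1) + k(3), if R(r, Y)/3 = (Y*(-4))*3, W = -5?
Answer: -8513/1444 ≈ -5.8954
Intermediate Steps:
k(Q) = -5 + Q
R(r, Y) = -36*Y (R(r, Y) = 3*((Y*(-4))*3) = 3*(-4*Y*3) = 3*(-12*Y) = -36*Y)
H = 5625/1444 (H = (2 + (-5 + 6)/(-36*1 - 2))² = (2 + 1/(-36 - 2))² = (2 + 1/(-38))² = (2 + 1*(-1/38))² = (2 - 1/38)² = (75/38)² = 5625/1444 ≈ 3.8954)
H*(-1) + k(3) = (5625/1444)*(-1) + (-5 + 3) = -5625/1444 - 2 = -8513/1444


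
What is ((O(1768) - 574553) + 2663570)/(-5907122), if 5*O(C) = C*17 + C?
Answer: -10476909/29535610 ≈ -0.35472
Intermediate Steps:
O(C) = 18*C/5 (O(C) = (C*17 + C)/5 = (17*C + C)/5 = (18*C)/5 = 18*C/5)
((O(1768) - 574553) + 2663570)/(-5907122) = (((18/5)*1768 - 574553) + 2663570)/(-5907122) = ((31824/5 - 574553) + 2663570)*(-1/5907122) = (-2840941/5 + 2663570)*(-1/5907122) = (10476909/5)*(-1/5907122) = -10476909/29535610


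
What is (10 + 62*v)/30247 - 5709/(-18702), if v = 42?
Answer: 73855717/188559798 ≈ 0.39168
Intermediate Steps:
(10 + 62*v)/30247 - 5709/(-18702) = (10 + 62*42)/30247 - 5709/(-18702) = (10 + 2604)*(1/30247) - 5709*(-1/18702) = 2614*(1/30247) + 1903/6234 = 2614/30247 + 1903/6234 = 73855717/188559798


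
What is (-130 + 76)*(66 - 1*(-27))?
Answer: -5022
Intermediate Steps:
(-130 + 76)*(66 - 1*(-27)) = -54*(66 + 27) = -54*93 = -5022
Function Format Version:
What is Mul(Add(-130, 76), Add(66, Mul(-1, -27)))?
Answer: -5022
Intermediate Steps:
Mul(Add(-130, 76), Add(66, Mul(-1, -27))) = Mul(-54, Add(66, 27)) = Mul(-54, 93) = -5022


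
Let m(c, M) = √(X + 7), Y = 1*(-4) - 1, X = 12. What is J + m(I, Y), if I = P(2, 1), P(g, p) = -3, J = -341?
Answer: -341 + √19 ≈ -336.64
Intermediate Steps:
I = -3
Y = -5 (Y = -4 - 1 = -5)
m(c, M) = √19 (m(c, M) = √(12 + 7) = √19)
J + m(I, Y) = -341 + √19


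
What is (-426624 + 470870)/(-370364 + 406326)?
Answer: 22123/17981 ≈ 1.2304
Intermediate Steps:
(-426624 + 470870)/(-370364 + 406326) = 44246/35962 = 44246*(1/35962) = 22123/17981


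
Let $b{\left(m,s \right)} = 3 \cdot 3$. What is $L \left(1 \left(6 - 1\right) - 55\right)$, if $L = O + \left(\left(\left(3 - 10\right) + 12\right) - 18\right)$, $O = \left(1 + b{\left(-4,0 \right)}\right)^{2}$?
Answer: $-4350$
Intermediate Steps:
$b{\left(m,s \right)} = 9$
$O = 100$ ($O = \left(1 + 9\right)^{2} = 10^{2} = 100$)
$L = 87$ ($L = 100 + \left(\left(\left(3 - 10\right) + 12\right) - 18\right) = 100 + \left(\left(-7 + 12\right) - 18\right) = 100 + \left(5 - 18\right) = 100 - 13 = 87$)
$L \left(1 \left(6 - 1\right) - 55\right) = 87 \left(1 \left(6 - 1\right) - 55\right) = 87 \left(1 \cdot 5 - 55\right) = 87 \left(5 - 55\right) = 87 \left(-50\right) = -4350$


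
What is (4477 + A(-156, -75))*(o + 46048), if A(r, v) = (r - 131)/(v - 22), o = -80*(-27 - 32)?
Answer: 22061539008/97 ≈ 2.2744e+8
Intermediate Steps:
o = 4720 (o = -80*(-59) = 4720)
A(r, v) = (-131 + r)/(-22 + v)
(4477 + A(-156, -75))*(o + 46048) = (4477 + (-131 - 156)/(-22 - 75))*(4720 + 46048) = (4477 - 287/(-97))*50768 = (4477 - 1/97*(-287))*50768 = (4477 + 287/97)*50768 = (434556/97)*50768 = 22061539008/97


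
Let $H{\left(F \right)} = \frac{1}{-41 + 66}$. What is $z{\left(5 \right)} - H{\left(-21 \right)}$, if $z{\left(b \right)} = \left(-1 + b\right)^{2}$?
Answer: $\frac{399}{25} \approx 15.96$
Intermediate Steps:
$H{\left(F \right)} = \frac{1}{25}$
$z{\left(5 \right)} - H{\left(-21 \right)} = \left(-1 + 5\right)^{2} - \frac{1}{25} = 4^{2} - \frac{1}{25} = 16 - \frac{1}{25} = \frac{399}{25}$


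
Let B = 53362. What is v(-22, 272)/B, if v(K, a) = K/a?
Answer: -11/7257232 ≈ -1.5157e-6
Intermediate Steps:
v(-22, 272)/B = -22/272/53362 = -22*1/272*(1/53362) = -11/136*1/53362 = -11/7257232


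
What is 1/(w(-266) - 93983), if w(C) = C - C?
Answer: -1/93983 ≈ -1.0640e-5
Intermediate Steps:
w(C) = 0
1/(w(-266) - 93983) = 1/(0 - 93983) = 1/(-93983) = -1/93983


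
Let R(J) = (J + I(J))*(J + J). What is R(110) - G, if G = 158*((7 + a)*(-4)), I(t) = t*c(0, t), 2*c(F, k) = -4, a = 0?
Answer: -19776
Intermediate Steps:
c(F, k) = -2 (c(F, k) = (½)*(-4) = -2)
I(t) = -2*t (I(t) = t*(-2) = -2*t)
R(J) = -2*J² (R(J) = (J - 2*J)*(J + J) = (-J)*(2*J) = -2*J²)
G = -4424 (G = 158*((7 + 0)*(-4)) = 158*(7*(-4)) = 158*(-28) = -4424)
R(110) - G = -2*110² - 1*(-4424) = -2*12100 + 4424 = -24200 + 4424 = -19776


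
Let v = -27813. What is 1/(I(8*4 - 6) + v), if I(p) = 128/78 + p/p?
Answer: -39/1084604 ≈ -3.5958e-5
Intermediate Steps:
I(p) = 103/39 (I(p) = 128*(1/78) + 1 = 64/39 + 1 = 103/39)
1/(I(8*4 - 6) + v) = 1/(103/39 - 27813) = 1/(-1084604/39) = -39/1084604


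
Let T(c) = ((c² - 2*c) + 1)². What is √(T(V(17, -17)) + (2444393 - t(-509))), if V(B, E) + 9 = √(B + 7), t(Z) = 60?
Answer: √(2469309 - 9920*√6) ≈ 1563.7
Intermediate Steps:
V(B, E) = -9 + √(7 + B) (V(B, E) = -9 + √(B + 7) = -9 + √(7 + B))
T(c) = (1 + c² - 2*c)²
√(T(V(17, -17)) + (2444393 - t(-509))) = √((1 + (-9 + √(7 + 17))² - 2*(-9 + √(7 + 17)))² + (2444393 - 1*60)) = √((1 + (-9 + √24)² - 2*(-9 + √24))² + (2444393 - 60)) = √((1 + (-9 + 2*√6)² - 2*(-9 + 2*√6))² + 2444333) = √((1 + (-9 + 2*√6)² + (18 - 4*√6))² + 2444333) = √((19 + (-9 + 2*√6)² - 4*√6)² + 2444333) = √(2444333 + (19 + (-9 + 2*√6)² - 4*√6)²)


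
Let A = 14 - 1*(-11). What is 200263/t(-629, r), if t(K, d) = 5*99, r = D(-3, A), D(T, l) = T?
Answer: 200263/495 ≈ 404.57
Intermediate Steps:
A = 25 (A = 14 + 11 = 25)
r = -3
t(K, d) = 495
200263/t(-629, r) = 200263/495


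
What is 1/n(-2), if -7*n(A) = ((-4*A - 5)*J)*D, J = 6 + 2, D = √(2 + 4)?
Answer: -7*√6/144 ≈ -0.11907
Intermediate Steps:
D = √6 ≈ 2.4495
J = 8
n(A) = -√6*(-40 - 32*A)/7 (n(A) = -(-4*A - 5)*8*√6/7 = -(-5 - 4*A)*8*√6/7 = -(-40 - 32*A)*√6/7 = -√6*(-40 - 32*A)/7)
1/n(-2) = 1/(8*√6*(5 + 4*(-2))/7) = 1/(8*√6*(5 - 8)/7) = 1/((8/7)*√6*(-3)) = 1/(-24*√6/7) = -7*√6/144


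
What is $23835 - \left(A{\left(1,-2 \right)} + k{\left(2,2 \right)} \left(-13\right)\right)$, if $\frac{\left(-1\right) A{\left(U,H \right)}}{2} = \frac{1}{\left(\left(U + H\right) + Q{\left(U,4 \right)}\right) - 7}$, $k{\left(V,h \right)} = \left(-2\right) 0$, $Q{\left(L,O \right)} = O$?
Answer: $\frac{47669}{2} \approx 23835.0$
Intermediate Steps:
$k{\left(V,h \right)} = 0$
$A{\left(U,H \right)} = - \frac{2}{-3 + H + U}$ ($A{\left(U,H \right)} = - \frac{2}{\left(\left(U + H\right) + 4\right) - 7} = - \frac{2}{\left(\left(H + U\right) + 4\right) - 7} = - \frac{2}{\left(4 + H + U\right) - 7} = - \frac{2}{-3 + H + U}$)
$23835 - \left(A{\left(1,-2 \right)} + k{\left(2,2 \right)} \left(-13\right)\right) = 23835 - \left(- \frac{2}{-3 - 2 + 1} + 0 \left(-13\right)\right) = 23835 - \left(- \frac{2}{-4} + 0\right) = 23835 - \left(\left(-2\right) \left(- \frac{1}{4}\right) + 0\right) = 23835 - \left(\frac{1}{2} + 0\right) = 23835 - \frac{1}{2} = \frac{47669}{2}$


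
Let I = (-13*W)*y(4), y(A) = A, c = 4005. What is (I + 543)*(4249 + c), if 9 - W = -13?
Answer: -4960654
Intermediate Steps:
W = 22 (W = 9 - 1*(-13) = 9 + 13 = 22)
I = -1144 (I = -13*22*4 = -286*4 = -1144)
(I + 543)*(4249 + c) = (-1144 + 543)*(4249 + 4005) = -601*8254 = -4960654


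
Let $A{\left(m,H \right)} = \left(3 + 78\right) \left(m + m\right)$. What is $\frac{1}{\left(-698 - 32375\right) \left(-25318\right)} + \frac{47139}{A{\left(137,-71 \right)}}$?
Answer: $\frac{3289289553995}{1548664424793} \approx 2.124$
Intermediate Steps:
$A{\left(m,H \right)} = 162 m$ ($A{\left(m,H \right)} = 81 \cdot 2 m = 162 m$)
$\frac{1}{\left(-698 - 32375\right) \left(-25318\right)} + \frac{47139}{A{\left(137,-71 \right)}} = \frac{1}{\left(-698 - 32375\right) \left(-25318\right)} + \frac{47139}{162 \cdot 137} = \frac{1}{-33073} \left(- \frac{1}{25318}\right) + \frac{47139}{22194} = \left(- \frac{1}{33073}\right) \left(- \frac{1}{25318}\right) + 47139 \cdot \frac{1}{22194} = \frac{1}{837342214} + \frac{15713}{7398} = \frac{3289289553995}{1548664424793}$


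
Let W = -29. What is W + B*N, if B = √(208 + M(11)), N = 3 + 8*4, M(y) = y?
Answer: -29 + 35*√219 ≈ 488.95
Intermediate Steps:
N = 35 (N = 3 + 32 = 35)
B = √219 (B = √(208 + 11) = √219 ≈ 14.799)
W + B*N = -29 + √219*35 = -29 + 35*√219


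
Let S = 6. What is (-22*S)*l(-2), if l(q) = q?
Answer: 264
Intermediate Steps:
(-22*S)*l(-2) = -22*6*(-2) = -132*(-2) = 264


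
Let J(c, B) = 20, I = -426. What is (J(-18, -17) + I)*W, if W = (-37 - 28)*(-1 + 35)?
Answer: 897260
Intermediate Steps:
W = -2210 (W = -65*34 = -2210)
(J(-18, -17) + I)*W = (20 - 426)*(-2210) = -406*(-2210) = 897260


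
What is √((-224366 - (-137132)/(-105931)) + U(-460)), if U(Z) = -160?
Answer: I*√2519505365170178/105931 ≈ 473.84*I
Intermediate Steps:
√((-224366 - (-137132)/(-105931)) + U(-460)) = √((-224366 - (-137132)/(-105931)) - 160) = √((-224366 - (-137132)*(-1)/105931) - 160) = √((-224366 - 1*137132/105931) - 160) = √((-224366 - 137132/105931) - 160) = √(-23767451878/105931 - 160) = √(-23784400838/105931) = I*√2519505365170178/105931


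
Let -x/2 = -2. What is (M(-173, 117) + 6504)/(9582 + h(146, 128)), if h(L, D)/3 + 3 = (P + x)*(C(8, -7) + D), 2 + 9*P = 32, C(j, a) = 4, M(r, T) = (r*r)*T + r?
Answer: 3508024/12477 ≈ 281.16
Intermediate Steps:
M(r, T) = r + T*r**2 (M(r, T) = r**2*T + r = T*r**2 + r = r + T*r**2)
P = 10/3 (P = -2/9 + (1/9)*32 = -2/9 + 32/9 = 10/3 ≈ 3.3333)
x = 4 (x = -2*(-2) = 4)
h(L, D) = 79 + 22*D (h(L, D) = -9 + 3*((10/3 + 4)*(4 + D)) = -9 + 3*(22*(4 + D)/3) = -9 + 3*(88/3 + 22*D/3) = -9 + (88 + 22*D) = 79 + 22*D)
(M(-173, 117) + 6504)/(9582 + h(146, 128)) = (-173*(1 + 117*(-173)) + 6504)/(9582 + (79 + 22*128)) = (-173*(1 - 20241) + 6504)/(9582 + (79 + 2816)) = (-173*(-20240) + 6504)/(9582 + 2895) = (3501520 + 6504)/12477 = 3508024*(1/12477) = 3508024/12477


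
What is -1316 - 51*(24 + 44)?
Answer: -4784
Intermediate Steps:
-1316 - 51*(24 + 44) = -1316 - 51*68 = -1316 - 1*3468 = -1316 - 3468 = -4784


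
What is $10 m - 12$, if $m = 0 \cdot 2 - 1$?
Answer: $-22$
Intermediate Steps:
$m = -1$ ($m = 0 - 1 = -1$)
$10 m - 12 = 10 \left(-1\right) - 12 = -10 - 12 = -22$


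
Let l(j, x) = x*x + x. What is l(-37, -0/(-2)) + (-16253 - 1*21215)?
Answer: -37468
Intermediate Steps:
l(j, x) = x + x² (l(j, x) = x² + x = x + x²)
l(-37, -0/(-2)) + (-16253 - 1*21215) = (-0/(-2))*(1 - 0/(-2)) + (-16253 - 1*21215) = (-0*(-1)/2)*(1 - 0*(-1)/2) + (-16253 - 21215) = (-15*0)*(1 - 15*0) - 37468 = 0*(1 + 0) - 37468 = 0*1 - 37468 = 0 - 37468 = -37468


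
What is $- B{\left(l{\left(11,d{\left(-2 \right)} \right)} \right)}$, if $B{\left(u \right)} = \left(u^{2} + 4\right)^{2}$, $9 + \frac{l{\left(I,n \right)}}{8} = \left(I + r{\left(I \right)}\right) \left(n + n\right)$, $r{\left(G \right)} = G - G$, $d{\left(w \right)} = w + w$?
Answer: $-362620752400$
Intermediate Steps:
$d{\left(w \right)} = 2 w$
$r{\left(G \right)} = 0$
$l{\left(I,n \right)} = -72 + 16 I n$ ($l{\left(I,n \right)} = -72 + 8 \left(I + 0\right) \left(n + n\right) = -72 + 8 I 2 n = -72 + 8 \cdot 2 I n = -72 + 16 I n$)
$B{\left(u \right)} = \left(4 + u^{2}\right)^{2}$
$- B{\left(l{\left(11,d{\left(-2 \right)} \right)} \right)} = - \left(4 + \left(-72 + 16 \cdot 11 \cdot 2 \left(-2\right)\right)^{2}\right)^{2} = - \left(4 + \left(-72 + 16 \cdot 11 \left(-4\right)\right)^{2}\right)^{2} = - \left(4 + \left(-72 - 704\right)^{2}\right)^{2} = - \left(4 + \left(-776\right)^{2}\right)^{2} = - \left(4 + 602176\right)^{2} = - 602180^{2} = \left(-1\right) 362620752400 = -362620752400$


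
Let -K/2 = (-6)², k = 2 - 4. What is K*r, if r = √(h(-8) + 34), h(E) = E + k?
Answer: -144*√6 ≈ -352.73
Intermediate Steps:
k = -2
h(E) = -2 + E (h(E) = E - 2 = -2 + E)
r = 2*√6 (r = √((-2 - 8) + 34) = √(-10 + 34) = √24 = 2*√6 ≈ 4.8990)
K = -72 (K = -2*(-6)² = -2*36 = -72)
K*r = -144*√6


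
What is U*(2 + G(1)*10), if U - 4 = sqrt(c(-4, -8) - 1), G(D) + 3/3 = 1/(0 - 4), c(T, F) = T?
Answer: -42 - 21*I*sqrt(5)/2 ≈ -42.0 - 23.479*I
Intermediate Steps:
G(D) = -5/4 (G(D) = -1 + 1/(0 - 4) = -1 + 1/(-4) = -1 - 1/4 = -5/4)
U = 4 + I*sqrt(5) (U = 4 + sqrt(-4 - 1) = 4 + sqrt(-5) = 4 + I*sqrt(5) ≈ 4.0 + 2.2361*I)
U*(2 + G(1)*10) = (4 + I*sqrt(5))*(2 - 5/4*10) = (4 + I*sqrt(5))*(2 - 25/2) = (4 + I*sqrt(5))*(-21/2) = -42 - 21*I*sqrt(5)/2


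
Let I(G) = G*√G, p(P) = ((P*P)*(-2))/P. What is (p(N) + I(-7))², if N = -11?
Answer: 141 - 308*I*√7 ≈ 141.0 - 814.89*I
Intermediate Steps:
p(P) = -2*P (p(P) = (P²*(-2))/P = (-2*P²)/P = -2*P)
I(G) = G^(3/2)
(p(N) + I(-7))² = (-2*(-11) + (-7)^(3/2))² = (22 - 7*I*√7)²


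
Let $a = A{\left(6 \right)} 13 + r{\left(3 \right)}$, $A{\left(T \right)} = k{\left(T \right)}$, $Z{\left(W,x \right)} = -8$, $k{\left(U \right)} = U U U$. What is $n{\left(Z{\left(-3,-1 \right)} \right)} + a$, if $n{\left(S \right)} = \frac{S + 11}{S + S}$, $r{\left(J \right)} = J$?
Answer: $\frac{44973}{16} \approx 2810.8$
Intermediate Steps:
$k{\left(U \right)} = U^{3}$ ($k{\left(U \right)} = U^{2} U = U^{3}$)
$A{\left(T \right)} = T^{3}$
$n{\left(S \right)} = \frac{11 + S}{2 S}$
$a = 2811$ ($a = 6^{3} \cdot 13 + 3 = 216 \cdot 13 + 3 = 2808 + 3 = 2811$)
$n{\left(Z{\left(-3,-1 \right)} \right)} + a = \frac{11 - 8}{2 \left(-8\right)} + 2811 = \frac{1}{2} \left(- \frac{1}{8}\right) 3 + 2811 = - \frac{3}{16} + 2811 = \frac{44973}{16}$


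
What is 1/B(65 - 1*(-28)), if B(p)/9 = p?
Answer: 1/837 ≈ 0.0011947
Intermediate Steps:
B(p) = 9*p
1/B(65 - 1*(-28)) = 1/(9*(65 - 1*(-28))) = 1/(9*(65 + 28)) = 1/(9*93) = 1/837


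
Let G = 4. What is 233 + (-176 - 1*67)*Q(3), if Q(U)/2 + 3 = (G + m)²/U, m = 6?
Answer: -14509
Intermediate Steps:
Q(U) = -6 + 200/U (Q(U) = -6 + 2*((4 + 6)²/U) = -6 + 2*(10²/U) = -6 + 2*(100/U) = -6 + 200/U)
233 + (-176 - 1*67)*Q(3) = 233 + (-176 - 1*67)*(-6 + 200/3) = 233 + (-176 - 67)*(-6 + 200*(⅓)) = 233 - 243*(-6 + 200/3) = 233 - 243*182/3 = 233 - 14742 = -14509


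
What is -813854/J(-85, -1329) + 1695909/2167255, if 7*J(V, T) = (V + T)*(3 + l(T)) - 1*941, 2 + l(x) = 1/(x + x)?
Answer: 8207104619057151/3390765806720 ≈ 2420.4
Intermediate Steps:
l(x) = -2 + 1/(2*x) (l(x) = -2 + 1/(x + x) = -2 + 1/(2*x))
J(V, T) = -941/7 + (1 + 1/(2*T))*(T + V)/7 (J(V, T) = ((V + T)*(3 + (-2 + 1/(2*T))) - 1*941)/7 = ((T + V)*(1 + 1/(2*T)) - 941)/7 = ((1 + 1/(2*T))*(T + V) - 941)/7 = (-941 + (1 + 1/(2*T))*(T + V))/7 = -941/7 + (1 + 1/(2*T))*(T + V)/7)
-813854/J(-85, -1329) + 1695909/2167255 = -813854/(-1881/14 + (⅐)*(-1329) + (⅐)*(-85) + (1/14)*(-85)/(-1329)) + 1695909/2167255 = -813854/(-1881/14 - 1329/7 - 85/7 + (1/14)*(-85)*(-1/1329)) + 1695909*(1/2167255) = -813854/(-1881/14 - 1329/7 - 85/7 + 85/18606) + 1695909/2167255 = -813854/(-3129088/9303) + 1695909/2167255 = -813854*(-9303/3129088) + 1695909/2167255 = 3785641881/1564544 + 1695909/2167255 = 8207104619057151/3390765806720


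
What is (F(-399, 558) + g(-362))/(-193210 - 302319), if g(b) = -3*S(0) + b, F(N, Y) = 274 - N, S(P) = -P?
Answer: -311/495529 ≈ -0.00062761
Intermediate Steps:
g(b) = b (g(b) = -(-3)*0 + b = -3*0 + b = 0 + b = b)
(F(-399, 558) + g(-362))/(-193210 - 302319) = ((274 - 1*(-399)) - 362)/(-193210 - 302319) = ((274 + 399) - 362)/(-495529) = (673 - 362)*(-1/495529) = 311*(-1/495529) = -311/495529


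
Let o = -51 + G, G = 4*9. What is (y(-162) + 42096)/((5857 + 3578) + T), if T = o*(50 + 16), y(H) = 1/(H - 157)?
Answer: 13428623/2693955 ≈ 4.9847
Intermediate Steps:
G = 36
o = -15 (o = -51 + 36 = -15)
y(H) = 1/(-157 + H)
T = -990 (T = -15*(50 + 16) = -15*66 = -990)
(y(-162) + 42096)/((5857 + 3578) + T) = (1/(-157 - 162) + 42096)/((5857 + 3578) - 990) = (1/(-319) + 42096)/(9435 - 990) = (-1/319 + 42096)/8445 = (13428623/319)*(1/8445) = 13428623/2693955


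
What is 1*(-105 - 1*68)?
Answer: -173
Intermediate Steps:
1*(-105 - 1*68) = 1*(-105 - 68) = 1*(-173) = -173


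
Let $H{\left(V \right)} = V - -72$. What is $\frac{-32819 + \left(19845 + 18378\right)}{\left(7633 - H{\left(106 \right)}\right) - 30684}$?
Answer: $- \frac{5404}{23229} \approx -0.23264$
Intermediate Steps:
$H{\left(V \right)} = 72 + V$ ($H{\left(V \right)} = V + 72 = 72 + V$)
$\frac{-32819 + \left(19845 + 18378\right)}{\left(7633 - H{\left(106 \right)}\right) - 30684} = \frac{-32819 + \left(19845 + 18378\right)}{\left(7633 - \left(72 + 106\right)\right) - 30684} = \frac{-32819 + 38223}{\left(7633 - 178\right) - 30684} = \frac{5404}{\left(7633 - 178\right) - 30684} = \frac{5404}{7455 - 30684} = \frac{5404}{-23229} = 5404 \left(- \frac{1}{23229}\right) = - \frac{5404}{23229}$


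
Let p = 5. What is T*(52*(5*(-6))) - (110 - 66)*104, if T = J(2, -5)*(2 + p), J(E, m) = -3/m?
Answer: -11128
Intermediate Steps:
T = 21/5 (T = (-3/(-5))*(2 + 5) = -3*(-⅕)*7 = (⅗)*7 = 21/5 ≈ 4.2000)
T*(52*(5*(-6))) - (110 - 66)*104 = 21*(52*(5*(-6)))/5 - (110 - 66)*104 = 21*(52*(-30))/5 - 44*104 = (21/5)*(-1560) - 1*4576 = -6552 - 4576 = -11128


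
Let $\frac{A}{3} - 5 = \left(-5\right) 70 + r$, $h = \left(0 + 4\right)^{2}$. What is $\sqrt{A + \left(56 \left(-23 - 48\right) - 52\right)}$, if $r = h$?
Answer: $i \sqrt{5015} \approx 70.817 i$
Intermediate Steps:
$h = 16$ ($h = 4^{2} = 16$)
$r = 16$
$A = -987$ ($A = 15 + 3 \left(\left(-5\right) 70 + 16\right) = 15 + 3 \left(-350 + 16\right) = 15 + 3 \left(-334\right) = 15 - 1002 = -987$)
$\sqrt{A + \left(56 \left(-23 - 48\right) - 52\right)} = \sqrt{-987 + \left(56 \left(-23 - 48\right) - 52\right)} = \sqrt{-987 + \left(56 \left(-71\right) - 52\right)} = \sqrt{-987 - 4028} = \sqrt{-5015} = i \sqrt{5015}$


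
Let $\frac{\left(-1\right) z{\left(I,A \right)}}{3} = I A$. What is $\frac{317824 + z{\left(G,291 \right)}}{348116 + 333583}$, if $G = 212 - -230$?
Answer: $- \frac{68042}{681699} \approx -0.099812$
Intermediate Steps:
$G = 442$ ($G = 212 + 230 = 442$)
$z{\left(I,A \right)} = - 3 A I$ ($z{\left(I,A \right)} = - 3 I A = - 3 A I$)
$\frac{317824 + z{\left(G,291 \right)}}{348116 + 333583} = \frac{317824 - 873 \cdot 442}{348116 + 333583} = \frac{317824 - 385866}{681699} = \left(-68042\right) \frac{1}{681699} = - \frac{68042}{681699}$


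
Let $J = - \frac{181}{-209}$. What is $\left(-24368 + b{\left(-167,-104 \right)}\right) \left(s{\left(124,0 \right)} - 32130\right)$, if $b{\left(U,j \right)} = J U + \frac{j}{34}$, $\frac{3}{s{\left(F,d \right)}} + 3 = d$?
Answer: $\frac{254431458751}{323} \approx 7.8771 \cdot 10^{8}$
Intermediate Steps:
$s{\left(F,d \right)} = \frac{3}{-3 + d}$
$J = \frac{181}{209}$ ($J = \left(-181\right) \left(- \frac{1}{209}\right) = \frac{181}{209} \approx 0.86603$)
$b{\left(U,j \right)} = \frac{j}{34} + \frac{181 U}{209}$ ($b{\left(U,j \right)} = \frac{181 U}{209} + \frac{j}{34} = \frac{j}{34} + \frac{181 U}{209}$)
$\left(-24368 + b{\left(-167,-104 \right)}\right) \left(s{\left(124,0 \right)} - 32130\right) = \left(-24368 + \left(\frac{1}{34} \left(-104\right) + \frac{181}{209} \left(-167\right)\right)\right) \left(\frac{3}{-3 + 0} - 32130\right) = \left(-24368 - \frac{524727}{3553}\right) \left(\frac{3}{-3} - 32130\right) = \left(-24368 - \frac{524727}{3553}\right) \left(3 \left(- \frac{1}{3}\right) - 32130\right) = - \frac{87104231 \left(-1 - 32130\right)}{3553} = \left(- \frac{87104231}{3553}\right) \left(-32131\right) = \frac{254431458751}{323}$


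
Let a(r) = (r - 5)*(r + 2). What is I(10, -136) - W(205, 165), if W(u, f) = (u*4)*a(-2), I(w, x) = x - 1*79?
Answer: -215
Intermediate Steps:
a(r) = (-5 + r)*(2 + r)
I(w, x) = -79 + x (I(w, x) = x - 79 = -79 + x)
W(u, f) = 0 (W(u, f) = (u*4)*(-10 + (-2)**2 - 3*(-2)) = (4*u)*(-10 + 4 + 6) = (4*u)*0 = 0)
I(10, -136) - W(205, 165) = (-79 - 136) - 1*0 = -215 + 0 = -215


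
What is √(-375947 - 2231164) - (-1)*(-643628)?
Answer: -643628 + 3*I*√289679 ≈ -6.4363e+5 + 1614.7*I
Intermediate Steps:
√(-375947 - 2231164) - (-1)*(-643628) = √(-2607111) - 1*643628 = 3*I*√289679 - 643628 = -643628 + 3*I*√289679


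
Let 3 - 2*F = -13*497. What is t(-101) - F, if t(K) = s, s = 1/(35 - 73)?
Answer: -122817/38 ≈ -3232.0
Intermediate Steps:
s = -1/38 (s = 1/(-38) = -1/38 ≈ -0.026316)
t(K) = -1/38
F = 3232 (F = 3/2 - (-13)*497/2 = 3/2 - ½*(-6461) = 3/2 + 6461/2 = 3232)
t(-101) - F = -1/38 - 1*3232 = -1/38 - 3232 = -122817/38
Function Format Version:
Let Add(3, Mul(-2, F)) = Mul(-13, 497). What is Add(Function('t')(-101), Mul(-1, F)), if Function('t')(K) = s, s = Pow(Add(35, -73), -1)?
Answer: Rational(-122817, 38) ≈ -3232.0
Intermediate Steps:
s = Rational(-1, 38) (s = Pow(-38, -1) = Rational(-1, 38) ≈ -0.026316)
Function('t')(K) = Rational(-1, 38)
F = 3232 (F = Add(Rational(3, 2), Mul(Rational(-1, 2), Mul(-13, 497))) = Add(Rational(3, 2), Mul(Rational(-1, 2), -6461)) = Add(Rational(3, 2), Rational(6461, 2)) = 3232)
Add(Function('t')(-101), Mul(-1, F)) = Add(Rational(-1, 38), Mul(-1, 3232)) = Add(Rational(-1, 38), -3232) = Rational(-122817, 38)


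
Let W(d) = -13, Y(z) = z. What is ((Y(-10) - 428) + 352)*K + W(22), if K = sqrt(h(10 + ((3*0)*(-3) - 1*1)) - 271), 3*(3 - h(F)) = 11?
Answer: -13 - 86*I*sqrt(2445)/3 ≈ -13.0 - 1417.5*I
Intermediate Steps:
h(F) = -2/3 (h(F) = 3 - 1/3*11 = 3 - 11/3 = -2/3)
K = I*sqrt(2445)/3 (K = sqrt(-2/3 - 271) = sqrt(-815/3) = I*sqrt(2445)/3 ≈ 16.482*I)
((Y(-10) - 428) + 352)*K + W(22) = ((-10 - 428) + 352)*(I*sqrt(2445)/3) - 13 = (-438 + 352)*(I*sqrt(2445)/3) - 13 = -86*I*sqrt(2445)/3 - 13 = -13 - 86*I*sqrt(2445)/3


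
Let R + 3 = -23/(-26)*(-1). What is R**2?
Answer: 10201/676 ≈ 15.090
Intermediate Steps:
R = -101/26 (R = -3 - 23/(-26)*(-1) = -3 - 23*(-1/26)*(-1) = -3 + (23/26)*(-1) = -3 - 23/26 = -101/26 ≈ -3.8846)
R**2 = (-101/26)**2 = 10201/676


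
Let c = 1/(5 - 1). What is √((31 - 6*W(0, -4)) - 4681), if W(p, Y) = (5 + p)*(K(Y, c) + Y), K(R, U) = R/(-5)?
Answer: 3*I*√506 ≈ 67.483*I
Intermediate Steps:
c = ¼ (c = 1/4 = ¼ ≈ 0.25000)
K(R, U) = -R/5 (K(R, U) = R*(-⅕) = -R/5)
W(p, Y) = 4*Y*(5 + p)/5 (W(p, Y) = (5 + p)*(-Y/5 + Y) = (5 + p)*(4*Y/5) = 4*Y*(5 + p)/5)
√((31 - 6*W(0, -4)) - 4681) = √((31 - 24*(-4)*(5 + 0)/5) - 4681) = √((31 - 24*(-4)*5/5) - 4681) = √((31 - 6*(-16)) - 4681) = √((31 + 96) - 4681) = √(127 - 4681) = √(-4554) = 3*I*√506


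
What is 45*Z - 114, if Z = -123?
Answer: -5649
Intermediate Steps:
45*Z - 114 = 45*(-123) - 114 = -5535 - 114 = -5649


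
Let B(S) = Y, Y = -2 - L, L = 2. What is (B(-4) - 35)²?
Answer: 1521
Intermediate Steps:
Y = -4 (Y = -2 - 1*2 = -2 - 2 = -4)
B(S) = -4
(B(-4) - 35)² = (-4 - 35)² = (-39)² = 1521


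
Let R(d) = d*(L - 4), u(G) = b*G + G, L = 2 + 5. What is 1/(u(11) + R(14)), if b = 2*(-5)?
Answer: -1/57 ≈ -0.017544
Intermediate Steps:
L = 7
b = -10
u(G) = -9*G (u(G) = -10*G + G = -9*G)
R(d) = 3*d (R(d) = d*(7 - 4) = d*3 = 3*d)
1/(u(11) + R(14)) = 1/(-9*11 + 3*14) = 1/(-99 + 42) = 1/(-57) = -1/57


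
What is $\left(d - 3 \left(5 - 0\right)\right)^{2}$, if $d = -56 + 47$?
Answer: $576$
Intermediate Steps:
$d = -9$
$\left(d - 3 \left(5 - 0\right)\right)^{2} = \left(-9 - 3 \left(5 - 0\right)\right)^{2} = \left(-9 - 3 \left(5 + \left(-2 + 2\right)\right)\right)^{2} = \left(-9 - 3 \left(5 + 0\right)\right)^{2} = \left(-9 - 15\right)^{2} = \left(-24\right)^{2} = 576$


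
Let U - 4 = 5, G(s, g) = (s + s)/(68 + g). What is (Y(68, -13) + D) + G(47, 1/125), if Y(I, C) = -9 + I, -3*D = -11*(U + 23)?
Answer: 4532279/25503 ≈ 177.72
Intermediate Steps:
G(s, g) = 2*s/(68 + g) (G(s, g) = (2*s)/(68 + g) = 2*s/(68 + g))
U = 9 (U = 4 + 5 = 9)
D = 352/3 (D = -(-11)*(9 + 23)/3 = -(-11)*32/3 = -⅓*(-352) = 352/3 ≈ 117.33)
(Y(68, -13) + D) + G(47, 1/125) = ((-9 + 68) + 352/3) + 2*47/(68 + 1/125) = (59 + 352/3) + 2*47/(68 + 1/125) = 529/3 + 2*47/(8501/125) = 529/3 + 2*47*(125/8501) = 529/3 + 11750/8501 = 4532279/25503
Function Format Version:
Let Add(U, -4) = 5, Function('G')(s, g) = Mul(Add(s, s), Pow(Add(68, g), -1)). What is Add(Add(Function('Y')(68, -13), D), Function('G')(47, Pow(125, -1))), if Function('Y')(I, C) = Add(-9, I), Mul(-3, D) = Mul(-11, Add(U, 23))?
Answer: Rational(4532279, 25503) ≈ 177.72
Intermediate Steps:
Function('G')(s, g) = Mul(2, s, Pow(Add(68, g), -1)) (Function('G')(s, g) = Mul(Mul(2, s), Pow(Add(68, g), -1)) = Mul(2, s, Pow(Add(68, g), -1)))
U = 9 (U = Add(4, 5) = 9)
D = Rational(352, 3) (D = Mul(Rational(-1, 3), Mul(-11, Add(9, 23))) = Mul(Rational(-1, 3), Mul(-11, 32)) = Mul(Rational(-1, 3), -352) = Rational(352, 3) ≈ 117.33)
Add(Add(Function('Y')(68, -13), D), Function('G')(47, Pow(125, -1))) = Add(Add(Add(-9, 68), Rational(352, 3)), Mul(2, 47, Pow(Add(68, Pow(125, -1)), -1))) = Add(Add(59, Rational(352, 3)), Mul(2, 47, Pow(Add(68, Rational(1, 125)), -1))) = Add(Rational(529, 3), Mul(2, 47, Pow(Rational(8501, 125), -1))) = Add(Rational(529, 3), Mul(2, 47, Rational(125, 8501))) = Add(Rational(529, 3), Rational(11750, 8501)) = Rational(4532279, 25503)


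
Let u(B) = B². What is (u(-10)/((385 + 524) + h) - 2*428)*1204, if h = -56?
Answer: -879001872/853 ≈ -1.0305e+6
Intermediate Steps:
(u(-10)/((385 + 524) + h) - 2*428)*1204 = ((-10)²/((385 + 524) - 56) - 2*428)*1204 = (100/(909 - 56) - 856)*1204 = (100/853 - 856)*1204 = -730068/853*1204 = -879001872/853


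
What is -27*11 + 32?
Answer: -265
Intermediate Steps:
-27*11 + 32 = -297 + 32 = -265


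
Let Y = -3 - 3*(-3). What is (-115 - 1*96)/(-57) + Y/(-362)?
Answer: 38020/10317 ≈ 3.6852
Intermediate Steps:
Y = 6 (Y = -3 + 9 = 6)
(-115 - 1*96)/(-57) + Y/(-362) = (-115 - 1*96)/(-57) + 6/(-362) = (-115 - 96)*(-1/57) + 6*(-1/362) = -211*(-1/57) - 3/181 = 211/57 - 3/181 = 38020/10317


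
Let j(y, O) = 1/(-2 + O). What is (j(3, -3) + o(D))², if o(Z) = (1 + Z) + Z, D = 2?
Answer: 576/25 ≈ 23.040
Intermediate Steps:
o(Z) = 1 + 2*Z
(j(3, -3) + o(D))² = (1/(-2 - 3) + (1 + 2*2))² = (1/(-5) + (1 + 4))² = (-⅕ + 5)² = (24/5)² = 576/25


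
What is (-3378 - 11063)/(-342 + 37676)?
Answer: -14441/37334 ≈ -0.38681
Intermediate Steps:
(-3378 - 11063)/(-342 + 37676) = -14441/37334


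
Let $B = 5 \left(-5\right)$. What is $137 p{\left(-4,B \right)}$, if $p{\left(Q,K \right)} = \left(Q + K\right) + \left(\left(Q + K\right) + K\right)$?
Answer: $-11371$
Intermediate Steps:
$B = -25$
$p{\left(Q,K \right)} = 2 Q + 3 K$ ($p{\left(Q,K \right)} = \left(K + Q\right) + \left(\left(K + Q\right) + K\right) = \left(K + Q\right) + \left(Q + 2 K\right) = 2 Q + 3 K$)
$137 p{\left(-4,B \right)} = 137 \left(2 \left(-4\right) + 3 \left(-25\right)\right) = 137 \left(-8 - 75\right) = 137 \left(-83\right) = -11371$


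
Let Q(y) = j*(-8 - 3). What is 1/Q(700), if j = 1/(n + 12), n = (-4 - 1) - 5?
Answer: -2/11 ≈ -0.18182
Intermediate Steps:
n = -10 (n = -5 - 5 = -10)
j = ½ (j = 1/(-10 + 12) = 1/2 = ½ ≈ 0.50000)
Q(y) = -11/2 (Q(y) = (-8 - 3)/2 = (½)*(-11) = -11/2)
1/Q(700) = 1/(-11/2) = -2/11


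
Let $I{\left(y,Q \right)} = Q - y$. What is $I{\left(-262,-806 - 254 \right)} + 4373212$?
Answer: $4372414$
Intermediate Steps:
$I{\left(-262,-806 - 254 \right)} + 4373212 = \left(\left(-806 - 254\right) - -262\right) + 4373212 = \left(\left(-806 - 254\right) + 262\right) + 4373212 = \left(-1060 + 262\right) + 4373212 = -798 + 4373212 = 4372414$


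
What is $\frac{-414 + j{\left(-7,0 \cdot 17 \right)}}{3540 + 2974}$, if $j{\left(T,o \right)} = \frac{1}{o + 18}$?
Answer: $- \frac{7451}{117252} \approx -0.063547$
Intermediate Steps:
$j{\left(T,o \right)} = \frac{1}{18 + o}$
$\frac{-414 + j{\left(-7,0 \cdot 17 \right)}}{3540 + 2974} = \frac{-414 + \frac{1}{18 + 0 \cdot 17}}{3540 + 2974} = \frac{-414 + \frac{1}{18 + 0}}{6514} = \left(-414 + \frac{1}{18}\right) \frac{1}{6514} = \left(- \frac{7451}{18}\right) \frac{1}{6514} = - \frac{7451}{117252}$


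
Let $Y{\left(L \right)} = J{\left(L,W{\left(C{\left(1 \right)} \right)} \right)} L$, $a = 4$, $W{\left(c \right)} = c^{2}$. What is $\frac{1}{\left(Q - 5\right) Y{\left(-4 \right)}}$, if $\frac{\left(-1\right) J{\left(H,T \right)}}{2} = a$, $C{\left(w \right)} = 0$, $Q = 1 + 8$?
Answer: $\frac{1}{128} \approx 0.0078125$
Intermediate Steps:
$Q = 9$
$J{\left(H,T \right)} = -8$ ($J{\left(H,T \right)} = \left(-2\right) 4 = -8$)
$Y{\left(L \right)} = - 8 L$
$\frac{1}{\left(Q - 5\right) Y{\left(-4 \right)}} = \frac{1}{\left(9 - 5\right) \left(\left(-8\right) \left(-4\right)\right)} = \frac{1}{4 \cdot 32} = \frac{1}{128}$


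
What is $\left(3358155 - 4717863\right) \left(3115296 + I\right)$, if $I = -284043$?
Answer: $-3849677354124$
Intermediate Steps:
$\left(3358155 - 4717863\right) \left(3115296 + I\right) = \left(3358155 - 4717863\right) \left(3115296 - 284043\right) = \left(-1359708\right) 2831253 = -3849677354124$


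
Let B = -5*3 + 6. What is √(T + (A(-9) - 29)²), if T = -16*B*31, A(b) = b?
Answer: 2*√1477 ≈ 76.864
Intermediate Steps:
B = -9 (B = -15 + 6 = -9)
T = 4464 (T = -16*(-9)*31 = 144*31 = 4464)
√(T + (A(-9) - 29)²) = √(4464 + (-9 - 29)²) = √(4464 + (-38)²) = √(4464 + 1444) = √5908 = 2*√1477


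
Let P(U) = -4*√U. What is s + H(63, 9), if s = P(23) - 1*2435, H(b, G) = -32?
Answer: -2467 - 4*√23 ≈ -2486.2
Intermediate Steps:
s = -2435 - 4*√23 (s = -4*√23 - 1*2435 = -4*√23 - 2435 = -2435 - 4*√23 ≈ -2454.2)
s + H(63, 9) = (-2435 - 4*√23) - 32 = -2467 - 4*√23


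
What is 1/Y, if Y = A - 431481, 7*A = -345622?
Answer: -7/3365989 ≈ -2.0796e-6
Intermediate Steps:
A = -345622/7 (A = (⅐)*(-345622) = -345622/7 ≈ -49375.)
Y = -3365989/7 (Y = -345622/7 - 431481 = -3365989/7 ≈ -4.8086e+5)
1/Y = 1/(-3365989/7) = -7/3365989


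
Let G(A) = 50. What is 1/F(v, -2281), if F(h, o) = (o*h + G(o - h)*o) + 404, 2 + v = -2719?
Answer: 1/6092955 ≈ 1.6412e-7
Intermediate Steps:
v = -2721 (v = -2 - 2719 = -2721)
F(h, o) = 404 + 50*o + h*o (F(h, o) = (o*h + 50*o) + 404 = (h*o + 50*o) + 404 = (50*o + h*o) + 404 = 404 + 50*o + h*o)
1/F(v, -2281) = 1/(404 + 50*(-2281) - 2721*(-2281)) = 1/(404 - 114050 + 6206601) = 1/6092955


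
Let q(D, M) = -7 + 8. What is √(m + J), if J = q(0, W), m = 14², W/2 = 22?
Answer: √197 ≈ 14.036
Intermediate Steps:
W = 44 (W = 2*22 = 44)
q(D, M) = 1
m = 196
J = 1
√(m + J) = √(196 + 1) = √197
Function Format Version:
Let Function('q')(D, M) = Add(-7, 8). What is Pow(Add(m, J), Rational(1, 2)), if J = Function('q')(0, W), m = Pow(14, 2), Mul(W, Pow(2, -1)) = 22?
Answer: Pow(197, Rational(1, 2)) ≈ 14.036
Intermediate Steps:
W = 44 (W = Mul(2, 22) = 44)
Function('q')(D, M) = 1
m = 196
J = 1
Pow(Add(m, J), Rational(1, 2)) = Pow(Add(196, 1), Rational(1, 2)) = Pow(197, Rational(1, 2))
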